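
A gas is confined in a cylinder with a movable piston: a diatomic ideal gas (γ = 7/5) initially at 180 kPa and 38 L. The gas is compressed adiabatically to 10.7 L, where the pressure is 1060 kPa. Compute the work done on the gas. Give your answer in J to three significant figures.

Adiabatic: W = (P₁V₁ − P₂V₂)/(γ − 1) with γ = 7/5.
P₁V₁ = 6840 J, P₂V₂ = 11342 J.
W = (6840 − 11342) / 0.4 = -11255 J.
Work on gas = −W_by = 11255 J.

W ≈ 11300 J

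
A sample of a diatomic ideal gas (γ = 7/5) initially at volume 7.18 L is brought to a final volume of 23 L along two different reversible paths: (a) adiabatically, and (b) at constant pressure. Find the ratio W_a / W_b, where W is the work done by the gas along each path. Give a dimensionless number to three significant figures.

W_a / W_b ≈ 0.422

Path (a) adiabatic: W = P₁V₁(1 − (V₁/V₂)^(γ−1))/(γ−1) → W_a/(P₁V₁) = 0.9307.
Path (b) isobaric: W = P₁(V₂ − V₁) → W_b/(P₁V₁) = 2.203.
W_a / W_b = 0.9307 / 2.203 = 0.4224.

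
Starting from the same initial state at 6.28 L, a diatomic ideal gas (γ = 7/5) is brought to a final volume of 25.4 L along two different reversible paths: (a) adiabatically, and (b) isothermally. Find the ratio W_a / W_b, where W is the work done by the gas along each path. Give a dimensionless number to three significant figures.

Path (a) adiabatic: W = P₁V₁(1 − (V₁/V₂)^(γ−1))/(γ−1) → W_a/(P₁V₁) = 1.07.
Path (b) isothermal: W = P₁V₁ ln(V₂/V₁) → W_b/(P₁V₁) = 1.397.
W_a / W_b = 1.07 / 1.397 = 0.7661.

W_a / W_b ≈ 0.766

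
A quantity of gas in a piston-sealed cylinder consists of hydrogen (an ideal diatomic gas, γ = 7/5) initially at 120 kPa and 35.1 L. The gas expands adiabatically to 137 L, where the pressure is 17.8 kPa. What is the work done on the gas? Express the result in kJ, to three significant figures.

W ≈ -4.43 kJ

Adiabatic: W = (P₁V₁ − P₂V₂)/(γ − 1) with γ = 7/5.
P₁V₁ = 4212 J, P₂V₂ = 2439 J.
W = (4212 − 2439) / 0.4 = 4434 J.
Work on gas = −W_by = -4434 J.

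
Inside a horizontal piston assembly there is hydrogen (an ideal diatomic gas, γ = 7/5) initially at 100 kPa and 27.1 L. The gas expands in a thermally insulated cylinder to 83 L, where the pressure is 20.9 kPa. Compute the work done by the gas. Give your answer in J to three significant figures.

Adiabatic: W = (P₁V₁ − P₂V₂)/(γ − 1) with γ = 7/5.
P₁V₁ = 2710 J, P₂V₂ = 1735 J.
W = (2710 − 1735) / 0.4 = 2438 J.

W ≈ 2440 J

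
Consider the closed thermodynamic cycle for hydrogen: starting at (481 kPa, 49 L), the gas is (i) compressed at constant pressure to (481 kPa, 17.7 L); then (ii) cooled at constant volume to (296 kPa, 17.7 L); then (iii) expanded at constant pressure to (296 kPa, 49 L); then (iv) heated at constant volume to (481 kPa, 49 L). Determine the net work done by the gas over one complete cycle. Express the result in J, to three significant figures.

Constant-volume legs do no work.
W(i) = (481)(17.7 − 49) = -15055 J; W(iii) = (296)(49 − 17.7) = 9265 J.
W_net = -15055 + 9265 = -5790 J (the counter-clockwise enclosed area).

W_net ≈ -5790 J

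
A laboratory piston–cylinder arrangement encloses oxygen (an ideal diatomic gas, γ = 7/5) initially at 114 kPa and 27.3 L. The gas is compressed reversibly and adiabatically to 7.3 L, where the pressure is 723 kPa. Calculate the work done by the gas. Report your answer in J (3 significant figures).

W ≈ -5410 J

Adiabatic: W = (P₁V₁ − P₂V₂)/(γ − 1) with γ = 7/5.
P₁V₁ = 3112 J, P₂V₂ = 5278 J.
W = (3112 − 5278) / 0.4 = -5414 J.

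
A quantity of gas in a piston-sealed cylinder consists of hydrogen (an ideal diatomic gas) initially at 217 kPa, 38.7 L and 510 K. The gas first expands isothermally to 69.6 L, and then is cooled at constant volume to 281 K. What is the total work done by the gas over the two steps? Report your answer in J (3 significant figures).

Step 1 (isothermal): W = P₁V₁ ln(V₂/V₁) = (8398) ln(69.6/38.7) = 4929 J.
Step 2 (isochoric): W = 0 (constant volume).
W_total = 4929 + 0 = 4929 J.

W_total ≈ 4930 J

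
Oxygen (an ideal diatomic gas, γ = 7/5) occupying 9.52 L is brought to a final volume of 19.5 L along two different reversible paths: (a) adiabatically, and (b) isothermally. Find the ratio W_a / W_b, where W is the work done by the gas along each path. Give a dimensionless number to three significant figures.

Path (a) adiabatic: W = P₁V₁(1 − (V₁/V₂)^(γ−1))/(γ−1) → W_a/(P₁V₁) = 0.6234.
Path (b) isothermal: W = P₁V₁ ln(V₂/V₁) → W_b/(P₁V₁) = 0.717.
W_a / W_b = 0.6234 / 0.717 = 0.8694.

W_a / W_b ≈ 0.869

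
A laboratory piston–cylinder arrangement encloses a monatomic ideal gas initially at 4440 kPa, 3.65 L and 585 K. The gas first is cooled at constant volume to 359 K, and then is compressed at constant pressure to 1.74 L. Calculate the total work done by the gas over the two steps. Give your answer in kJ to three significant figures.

W_total ≈ -5.20 kJ

Step 1 (isochoric): W = 0 (constant volume).
After step 1: P = 2725 kPa (V unchanged).
Step 2 (isobaric): W = PΔV = (2725 kPa)(1.74 − 3.65 L) = -5204 J.
W_total = 0 − 5204 = -5204 J.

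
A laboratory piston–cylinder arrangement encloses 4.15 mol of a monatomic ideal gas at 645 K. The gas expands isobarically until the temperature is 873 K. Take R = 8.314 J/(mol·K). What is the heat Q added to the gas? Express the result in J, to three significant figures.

Isobaric: W = nRΔT = (4.15)(8.314)(228) = 7867 J.
ΔU = nCᵥΔT with Cᵥ = 3R/2: ΔU = (4.15)(12.47)(228) = 11800 J.
Q = ΔU + W = 11800 + 7867 = 19667 J.

Q ≈ 19700 J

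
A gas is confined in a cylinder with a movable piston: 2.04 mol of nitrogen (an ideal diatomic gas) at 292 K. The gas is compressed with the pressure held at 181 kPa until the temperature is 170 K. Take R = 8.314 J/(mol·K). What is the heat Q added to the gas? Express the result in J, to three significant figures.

Q ≈ -7240 J

Isobaric: W = nRΔT = (2.04)(8.314)(-122) = -2069 J.
ΔU = nCᵥΔT with Cᵥ = 5R/2: ΔU = (2.04)(20.79)(-122) = -5173 J.
Q = ΔU + W = -5173 − 2069 = -7242 J.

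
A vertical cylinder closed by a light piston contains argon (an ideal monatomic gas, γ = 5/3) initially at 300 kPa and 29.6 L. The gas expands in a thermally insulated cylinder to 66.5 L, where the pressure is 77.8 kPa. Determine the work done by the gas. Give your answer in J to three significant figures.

Adiabatic: W = (P₁V₁ − P₂V₂)/(γ − 1) with γ = 5/3.
P₁V₁ = 8880 J, P₂V₂ = 5174 J.
W = (8880 − 5174) / 0.6667 = 5559 J.

W ≈ 5560 J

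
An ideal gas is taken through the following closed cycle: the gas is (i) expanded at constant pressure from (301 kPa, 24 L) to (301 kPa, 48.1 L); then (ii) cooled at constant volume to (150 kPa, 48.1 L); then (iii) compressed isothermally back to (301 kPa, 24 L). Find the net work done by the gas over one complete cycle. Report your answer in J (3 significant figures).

W_net ≈ 2240 J

Leg (i): W = PΔV = (301)(48.1 − 24) = 7254 J.
Leg (ii): W = 0.
Leg (iii): W = PᵢVᵢ ln(V_f/Vᵢ) = (7215) ln(24/48.1) = -5016 J.
W_net = 7254 − 5016 = 2238 J.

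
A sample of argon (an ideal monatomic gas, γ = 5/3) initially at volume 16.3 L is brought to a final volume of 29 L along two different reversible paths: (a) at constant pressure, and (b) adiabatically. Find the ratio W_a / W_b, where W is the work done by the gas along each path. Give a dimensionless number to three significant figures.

Path (a) isobaric: W = P₁(V₂ − V₁) → W_a/(P₁V₁) = 0.7791.
Path (b) adiabatic: W = P₁V₁(1 − (V₁/V₂)^(γ−1))/(γ−1) → W_b/(P₁V₁) = 0.4784.
W_a / W_b = 0.7791 / 0.4784 = 1.629.

W_a / W_b ≈ 1.63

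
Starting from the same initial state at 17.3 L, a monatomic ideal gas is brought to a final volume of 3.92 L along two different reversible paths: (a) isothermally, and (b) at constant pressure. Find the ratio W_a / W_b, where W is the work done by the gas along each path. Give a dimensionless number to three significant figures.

Path (a) isothermal: W = P₁V₁ ln(V₂/V₁) → W_a/(P₁V₁) = -1.485.
Path (b) isobaric: W = P₁(V₂ − V₁) → W_b/(P₁V₁) = -0.7734.
W_a / W_b = -1.485 / -0.7734 = 1.92.

W_a / W_b ≈ 1.92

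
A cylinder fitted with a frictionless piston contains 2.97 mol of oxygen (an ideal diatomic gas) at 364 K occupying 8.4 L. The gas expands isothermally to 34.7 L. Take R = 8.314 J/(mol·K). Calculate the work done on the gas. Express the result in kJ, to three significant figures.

W ≈ -12.7 kJ

Isothermal: W = nRT ln(V₂/V₁).
W = (2.97)(8.314)(364) × ln(34.7/8.4)
  = 8988 × 1.419
W_by_gas = 12750 J; work on gas = −W_by = -12750 J.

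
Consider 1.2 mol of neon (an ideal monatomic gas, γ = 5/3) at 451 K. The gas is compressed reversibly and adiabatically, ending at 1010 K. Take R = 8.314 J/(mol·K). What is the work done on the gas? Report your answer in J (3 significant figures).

Adiabatic ⇒ Q = 0, so W_by = −ΔU = nCᵥ(T₁ − T₂).
Cᵥ = 3R/2 = 12.47 J/(mol·K).
W = (1.2)(12.47)(451 − 1010) = -8366 J.
Work on gas = −W_by = 8366 J.

W ≈ 8370 J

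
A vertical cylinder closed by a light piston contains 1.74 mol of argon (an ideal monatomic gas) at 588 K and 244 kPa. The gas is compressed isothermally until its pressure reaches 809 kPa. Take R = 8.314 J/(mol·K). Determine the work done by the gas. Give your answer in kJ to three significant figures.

Isothermal process: W = nRT ln(V₂/V₁) = nRT ln(P₁/P₂).
W = (1.74)(8.314)(588) × ln(244/809)
  = 8506 × ln(0.3016) = 8506 × -1.199
W_by_gas = -10196 J.

W ≈ -10.2 kJ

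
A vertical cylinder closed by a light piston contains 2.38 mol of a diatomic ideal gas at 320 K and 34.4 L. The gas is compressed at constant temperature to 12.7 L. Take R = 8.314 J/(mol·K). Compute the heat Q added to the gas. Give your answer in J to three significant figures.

Q ≈ -6310 J

Isothermal ⇒ ΔU = 0, so Q = W = nRT ln(V₂/V₁).
Q = (2.38)(8.314)(320) ln(12.7/34.4) = 6332 × -0.9965 = -6309 J.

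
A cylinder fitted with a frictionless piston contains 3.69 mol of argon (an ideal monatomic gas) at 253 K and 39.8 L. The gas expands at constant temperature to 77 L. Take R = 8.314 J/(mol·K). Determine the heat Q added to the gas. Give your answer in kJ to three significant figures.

Isothermal ⇒ ΔU = 0, so Q = W = nRT ln(V₂/V₁).
Q = (3.69)(8.314)(253) ln(77/39.8) = 7762 × 0.6599 = 5122 J.

Q ≈ 5.12 kJ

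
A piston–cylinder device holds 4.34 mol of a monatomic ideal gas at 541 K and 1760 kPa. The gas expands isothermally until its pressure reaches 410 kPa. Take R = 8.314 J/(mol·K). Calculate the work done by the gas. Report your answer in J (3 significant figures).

W ≈ 28400 J

Isothermal process: W = nRT ln(V₂/V₁) = nRT ln(P₁/P₂).
W = (4.34)(8.314)(541) × ln(1760/410)
  = 19521 × ln(4.293) = 19521 × 1.457
W_by_gas = 28440 J.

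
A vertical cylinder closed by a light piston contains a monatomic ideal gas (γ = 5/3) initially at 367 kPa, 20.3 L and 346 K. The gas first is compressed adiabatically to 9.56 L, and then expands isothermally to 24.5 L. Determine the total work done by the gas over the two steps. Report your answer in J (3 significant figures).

Step 1 (adiabatic): W = (P₁V₁ − P₂V₂)/(γ−1) = (7450 − 12308)/0.667 = -7287 J.
After step 1: P = 1287 kPa, V = 9.56 L, T = 571.6 K.
Step 2 (isothermal): W = P₁V₁ ln(V₂/V₁) = (12308) ln(24.5/9.56) = 11583 J.
W_total = -7287 + 11583 = 4296 J.

W_total ≈ 4300 J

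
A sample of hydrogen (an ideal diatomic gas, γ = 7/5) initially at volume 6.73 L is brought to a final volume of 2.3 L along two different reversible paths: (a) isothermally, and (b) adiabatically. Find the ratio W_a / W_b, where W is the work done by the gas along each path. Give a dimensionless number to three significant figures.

Path (a) isothermal: W = P₁V₁ ln(V₂/V₁) → W_a/(P₁V₁) = -1.074.
Path (b) adiabatic: W = P₁V₁(1 − (V₁/V₂)^(γ−1))/(γ−1) → W_b/(P₁V₁) = -1.341.
W_a / W_b = -1.074 / -1.341 = 0.8006.

W_a / W_b ≈ 0.801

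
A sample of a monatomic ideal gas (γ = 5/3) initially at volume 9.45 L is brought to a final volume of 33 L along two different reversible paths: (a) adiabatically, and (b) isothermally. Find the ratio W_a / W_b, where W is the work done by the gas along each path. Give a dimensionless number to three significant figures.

Path (a) adiabatic: W = P₁V₁(1 − (V₁/V₂)^(γ−1))/(γ−1) → W_a/(P₁V₁) = 0.8483.
Path (b) isothermal: W = P₁V₁ ln(V₂/V₁) → W_b/(P₁V₁) = 1.25.
W_a / W_b = 0.8483 / 1.25 = 0.6784.

W_a / W_b ≈ 0.678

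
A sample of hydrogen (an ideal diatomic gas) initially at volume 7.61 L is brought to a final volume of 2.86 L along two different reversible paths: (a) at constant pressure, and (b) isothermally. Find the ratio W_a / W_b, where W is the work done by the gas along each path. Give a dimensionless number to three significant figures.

Path (a) isobaric: W = P₁(V₂ − V₁) → W_a/(P₁V₁) = -0.6242.
Path (b) isothermal: W = P₁V₁ ln(V₂/V₁) → W_b/(P₁V₁) = -0.9786.
W_a / W_b = -0.6242 / -0.9786 = 0.6378.

W_a / W_b ≈ 0.638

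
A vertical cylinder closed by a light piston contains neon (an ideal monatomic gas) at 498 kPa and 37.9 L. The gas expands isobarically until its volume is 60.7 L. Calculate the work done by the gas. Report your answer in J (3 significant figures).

Isobaric: W = P ΔV.
W = (498 kPa)(60.7 − 37.9 L) = (498)(22.8) = 11354 J.

W ≈ 11400 J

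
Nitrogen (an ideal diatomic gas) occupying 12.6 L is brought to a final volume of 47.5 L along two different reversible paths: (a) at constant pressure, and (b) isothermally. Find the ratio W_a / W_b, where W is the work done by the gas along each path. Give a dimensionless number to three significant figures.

W_a / W_b ≈ 2.09

Path (a) isobaric: W = P₁(V₂ − V₁) → W_a/(P₁V₁) = 2.77.
Path (b) isothermal: W = P₁V₁ ln(V₂/V₁) → W_b/(P₁V₁) = 1.327.
W_a / W_b = 2.77 / 1.327 = 2.087.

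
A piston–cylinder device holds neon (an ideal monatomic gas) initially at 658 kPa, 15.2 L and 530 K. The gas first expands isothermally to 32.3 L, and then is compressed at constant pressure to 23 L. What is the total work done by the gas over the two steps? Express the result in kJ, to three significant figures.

Step 1 (isothermal): W = P₁V₁ ln(V₂/V₁) = (10002) ln(32.3/15.2) = 7539 J.
After step 1: P = 309.6 kPa, V = 32.3 L, T = 530 K.
Step 2 (isobaric): W = PΔV = (309.6 kPa)(23 − 32.3 L) = -2880 J.
W_total = 7539 − 2880 = 4659 J.

W_total ≈ 4.66 kJ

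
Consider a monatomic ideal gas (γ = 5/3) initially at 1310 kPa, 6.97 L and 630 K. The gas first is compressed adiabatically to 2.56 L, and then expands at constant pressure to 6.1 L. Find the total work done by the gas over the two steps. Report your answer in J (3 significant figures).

W_total ≈ 11600 J

Step 1 (adiabatic): W = (P₁V₁ − P₂V₂)/(γ−1) = (9131 − 17803)/0.667 = -13009 J.
After step 1: P = 6954 kPa, V = 2.56 L, T = 1228 K.
Step 2 (isobaric): W = PΔV = (6954 kPa)(6.1 − 2.56 L) = 24619 J.
W_total = -13009 + 24619 = 11610 J.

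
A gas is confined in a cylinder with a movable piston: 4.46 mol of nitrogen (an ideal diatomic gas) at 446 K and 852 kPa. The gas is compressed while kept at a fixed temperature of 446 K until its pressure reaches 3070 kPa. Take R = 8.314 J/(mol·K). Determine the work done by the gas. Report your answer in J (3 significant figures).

W ≈ -21200 J

Isothermal process: W = nRT ln(V₂/V₁) = nRT ln(P₁/P₂).
W = (4.46)(8.314)(446) × ln(852/3070)
  = 16538 × ln(0.2775) = 16538 × -1.282
W_by_gas = -21199 J.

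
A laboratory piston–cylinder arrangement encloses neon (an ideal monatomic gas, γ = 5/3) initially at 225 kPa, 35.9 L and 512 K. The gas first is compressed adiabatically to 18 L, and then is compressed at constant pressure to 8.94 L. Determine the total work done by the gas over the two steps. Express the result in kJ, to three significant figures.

Step 1 (adiabatic): W = (P₁V₁ − P₂V₂)/(γ−1) = (8078 − 12798)/0.667 = -7081 J.
After step 1: P = 711 kPa, V = 18 L, T = 811.2 K.
Step 2 (isobaric): W = PΔV = (711 kPa)(8.94 − 18 L) = -6442 J.
W_total = -7081 − 6442 = -13523 J.

W_total ≈ -13.5 kJ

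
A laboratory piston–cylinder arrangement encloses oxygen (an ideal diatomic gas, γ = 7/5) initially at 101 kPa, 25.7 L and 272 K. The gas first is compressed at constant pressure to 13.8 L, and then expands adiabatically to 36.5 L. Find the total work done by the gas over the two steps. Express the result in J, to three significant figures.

Step 1 (isobaric): W = PΔV = (101 kPa)(13.8 − 25.7 L) = -1202 J.
After step 1: P = 101 kPa, V = 13.8 L, T = 146.1 K.
Step 2 (adiabatic): W = (P₁V₁ − P₂V₂)/(γ−1) = (1394 − 944.6)/0.4 = 1123 J.
W_total = -1202 + 1123 = -78.83 J.

W_total ≈ -78.8 J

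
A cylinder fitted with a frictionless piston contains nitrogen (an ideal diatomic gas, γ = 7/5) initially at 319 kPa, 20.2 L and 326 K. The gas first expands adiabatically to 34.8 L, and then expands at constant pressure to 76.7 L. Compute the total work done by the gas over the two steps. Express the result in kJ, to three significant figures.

Step 1 (adiabatic): W = (P₁V₁ − P₂V₂)/(γ−1) = (6444 − 5184)/0.4 = 3150 J.
After step 1: P = 149 kPa, V = 34.8 L, T = 262.3 K.
Step 2 (isobaric): W = PΔV = (149 kPa)(76.7 − 34.8 L) = 6241 J.
W_total = 3150 + 6241 = 9391 J.

W_total ≈ 9.39 kJ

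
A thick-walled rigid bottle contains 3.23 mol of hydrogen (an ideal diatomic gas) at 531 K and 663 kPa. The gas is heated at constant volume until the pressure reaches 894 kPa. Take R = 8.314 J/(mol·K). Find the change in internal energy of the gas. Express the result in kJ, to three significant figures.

Constant volume ⇒ W = 0, so Q = ΔU = nCᵥΔT with Cᵥ = 5R/2 = 20.79 J/(mol·K).
At constant V, T₂/T₁ = P₂/P₁ ⇒ ΔT = T₁(P₂/P₁ − 1) = 531·(894/663 − 1) = 185 K.
ΔU = (3.23)(20.79)(185) = 12421 J.

ΔU ≈ 12.4 kJ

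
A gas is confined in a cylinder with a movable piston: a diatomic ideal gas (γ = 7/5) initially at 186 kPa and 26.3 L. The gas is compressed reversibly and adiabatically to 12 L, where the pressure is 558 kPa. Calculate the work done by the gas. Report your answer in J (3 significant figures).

W ≈ -4510 J

Adiabatic: W = (P₁V₁ − P₂V₂)/(γ − 1) with γ = 7/5.
P₁V₁ = 4892 J, P₂V₂ = 6696 J.
W = (4892 − 6696) / 0.4 = -4511 J.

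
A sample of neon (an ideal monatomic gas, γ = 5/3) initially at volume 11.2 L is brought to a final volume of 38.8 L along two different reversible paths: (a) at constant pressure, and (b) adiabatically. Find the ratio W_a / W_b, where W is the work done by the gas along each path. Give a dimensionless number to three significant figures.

W_a / W_b ≈ 2.92

Path (a) isobaric: W = P₁(V₂ − V₁) → W_a/(P₁V₁) = 2.464.
Path (b) adiabatic: W = P₁V₁(1 − (V₁/V₂)^(γ−1))/(γ−1) → W_b/(P₁V₁) = 0.8448.
W_a / W_b = 2.464 / 0.8448 = 2.917.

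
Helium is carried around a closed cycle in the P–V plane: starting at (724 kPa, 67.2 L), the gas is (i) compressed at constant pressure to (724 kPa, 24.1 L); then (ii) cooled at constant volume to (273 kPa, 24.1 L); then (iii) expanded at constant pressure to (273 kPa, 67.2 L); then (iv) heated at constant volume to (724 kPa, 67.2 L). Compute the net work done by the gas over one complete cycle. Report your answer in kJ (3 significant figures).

Constant-volume legs do no work.
W(i) = (724)(24.1 − 67.2) = -31204 J; W(iii) = (273)(67.2 − 24.1) = 11766 J.
W_net = -31204 + 11766 = -19438 J (the counter-clockwise enclosed area).

W_net ≈ -19.4 kJ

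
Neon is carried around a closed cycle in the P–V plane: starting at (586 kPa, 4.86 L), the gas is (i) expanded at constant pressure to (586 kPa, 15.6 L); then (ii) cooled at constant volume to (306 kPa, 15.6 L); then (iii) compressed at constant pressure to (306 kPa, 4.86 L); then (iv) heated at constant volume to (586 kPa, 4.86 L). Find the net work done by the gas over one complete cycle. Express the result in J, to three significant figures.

Constant-volume legs do no work.
W(i) = (586)(15.6 − 4.86) = 6294 J; W(iii) = (306)(4.86 − 15.6) = -3286 J.
W_net = 6294 − 3286 = 3007 J (the clockwise enclosed area).

W_net ≈ 3010 J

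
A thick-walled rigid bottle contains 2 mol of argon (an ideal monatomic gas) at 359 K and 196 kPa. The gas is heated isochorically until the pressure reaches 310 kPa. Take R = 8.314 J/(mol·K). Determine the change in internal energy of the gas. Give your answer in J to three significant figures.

Constant volume ⇒ W = 0, so Q = ΔU = nCᵥΔT with Cᵥ = 3R/2 = 12.47 J/(mol·K).
At constant V, T₂/T₁ = P₂/P₁ ⇒ ΔT = T₁(P₂/P₁ − 1) = 359·(310/196 − 1) = 208.8 K.
ΔU = (2)(12.47)(208.8) = 5208 J.

ΔU ≈ 5210 J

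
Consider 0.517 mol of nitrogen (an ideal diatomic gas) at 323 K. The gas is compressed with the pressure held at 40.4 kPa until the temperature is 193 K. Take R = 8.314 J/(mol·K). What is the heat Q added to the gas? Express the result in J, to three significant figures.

Q ≈ -1960 J

Isobaric: W = nRΔT = (0.517)(8.314)(-130) = -558.8 J.
ΔU = nCᵥΔT with Cᵥ = 5R/2: ΔU = (0.517)(20.79)(-130) = -1397 J.
Q = ΔU + W = -1397 − 558.8 = -1956 J.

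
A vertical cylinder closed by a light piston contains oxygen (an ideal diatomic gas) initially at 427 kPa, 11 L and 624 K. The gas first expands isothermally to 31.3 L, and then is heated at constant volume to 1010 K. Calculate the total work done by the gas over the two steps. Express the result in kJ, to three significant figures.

Step 1 (isothermal): W = P₁V₁ ln(V₂/V₁) = (4697) ln(31.3/11) = 4912 J.
Step 2 (isochoric): W = 0 (constant volume).
W_total = 4912 + 0 = 4912 J.

W_total ≈ 4.91 kJ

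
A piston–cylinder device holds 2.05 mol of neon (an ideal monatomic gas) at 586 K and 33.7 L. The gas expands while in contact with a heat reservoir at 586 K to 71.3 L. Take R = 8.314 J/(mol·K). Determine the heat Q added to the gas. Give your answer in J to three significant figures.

Q ≈ 7480 J

Isothermal ⇒ ΔU = 0, so Q = W = nRT ln(V₂/V₁).
Q = (2.05)(8.314)(586) ln(71.3/33.7) = 9988 × 0.7494 = 7485 J.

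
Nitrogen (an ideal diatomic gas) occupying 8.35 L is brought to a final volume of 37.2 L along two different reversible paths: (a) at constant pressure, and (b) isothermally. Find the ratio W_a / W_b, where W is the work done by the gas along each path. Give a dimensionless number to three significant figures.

Path (a) isobaric: W = P₁(V₂ − V₁) → W_a/(P₁V₁) = 3.455.
Path (b) isothermal: W = P₁V₁ ln(V₂/V₁) → W_b/(P₁V₁) = 1.494.
W_a / W_b = 3.455 / 1.494 = 2.313.

W_a / W_b ≈ 2.31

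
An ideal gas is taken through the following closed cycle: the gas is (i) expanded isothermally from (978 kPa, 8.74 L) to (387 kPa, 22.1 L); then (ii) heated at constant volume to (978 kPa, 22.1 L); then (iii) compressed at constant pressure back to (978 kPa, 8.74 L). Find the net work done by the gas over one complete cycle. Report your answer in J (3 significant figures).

W_net ≈ -5140 J

Leg (i): W = PᵢVᵢ ln(V_f/Vᵢ) = (8548) ln(22.1/8.74) = 7929 J.
Leg (ii): W = 0.
Leg (iii): W = PΔV = (978)(8.74 − 22.1) = -13066 J.
W_net = 7929 − 13066 = -5137 J.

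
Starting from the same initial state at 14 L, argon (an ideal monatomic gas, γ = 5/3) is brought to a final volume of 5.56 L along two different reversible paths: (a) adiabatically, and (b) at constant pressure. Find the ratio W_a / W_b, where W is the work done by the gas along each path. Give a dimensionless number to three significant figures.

W_a / W_b ≈ 2.12

Path (a) adiabatic: W = P₁V₁(1 − (V₁/V₂)^(γ−1))/(γ−1) → W_a/(P₁V₁) = -1.276.
Path (b) isobaric: W = P₁(V₂ − V₁) → W_b/(P₁V₁) = -0.6029.
W_a / W_b = -1.276 / -0.6029 = 2.117.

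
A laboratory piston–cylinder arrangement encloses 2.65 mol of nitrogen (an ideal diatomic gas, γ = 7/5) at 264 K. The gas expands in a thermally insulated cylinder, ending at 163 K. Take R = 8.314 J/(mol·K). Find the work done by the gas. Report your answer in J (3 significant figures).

W ≈ 5560 J

Adiabatic ⇒ Q = 0, so W_by = −ΔU = nCᵥ(T₁ − T₂).
Cᵥ = 5R/2 = 20.79 J/(mol·K).
W = (2.65)(20.79)(264 − 163) = 5563 J.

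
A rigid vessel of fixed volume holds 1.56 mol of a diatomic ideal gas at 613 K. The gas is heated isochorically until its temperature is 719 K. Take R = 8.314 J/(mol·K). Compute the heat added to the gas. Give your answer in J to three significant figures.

Constant volume ⇒ W = 0, so Q = ΔU = nCᵥΔT with Cᵥ = 5R/2 = 20.79 J/(mol·K).
ΔU = (1.56)(20.79)(719 − 613) = 3437 J.

Q ≈ 3440 J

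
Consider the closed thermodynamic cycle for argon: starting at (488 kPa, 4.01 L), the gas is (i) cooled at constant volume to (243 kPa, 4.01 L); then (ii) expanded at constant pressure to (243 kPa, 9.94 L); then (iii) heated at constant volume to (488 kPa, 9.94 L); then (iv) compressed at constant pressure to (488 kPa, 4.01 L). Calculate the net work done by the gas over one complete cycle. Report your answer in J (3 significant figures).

W_net ≈ -1450 J

Constant-volume legs do no work.
W(ii) = (243)(9.94 − 4.01) = 1441 J; W(iv) = (488)(4.01 − 9.94) = -2894 J.
W_net = 1441 − 2894 = -1453 J (the counter-clockwise enclosed area).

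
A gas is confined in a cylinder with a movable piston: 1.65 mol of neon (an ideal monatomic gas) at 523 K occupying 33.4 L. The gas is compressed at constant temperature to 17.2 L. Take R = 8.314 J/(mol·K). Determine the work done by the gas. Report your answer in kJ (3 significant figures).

W ≈ -4.76 kJ

Isothermal: W = nRT ln(V₂/V₁).
W = (1.65)(8.314)(523) × ln(17.2/33.4)
  = 7175 × -0.6636
W_by_gas = -4761 J.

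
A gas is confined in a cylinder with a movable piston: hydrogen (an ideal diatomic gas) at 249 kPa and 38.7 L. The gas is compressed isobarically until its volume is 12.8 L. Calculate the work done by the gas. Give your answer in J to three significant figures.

W ≈ -6450 J

Isobaric: W = P ΔV.
W = (249 kPa)(12.8 − 38.7 L) = (249)(-25.9) = -6449 J.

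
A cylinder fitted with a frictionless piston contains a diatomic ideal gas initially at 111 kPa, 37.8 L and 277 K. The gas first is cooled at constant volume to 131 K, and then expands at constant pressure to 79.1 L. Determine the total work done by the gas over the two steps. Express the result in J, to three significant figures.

Step 1 (isochoric): W = 0 (constant volume).
After step 1: P = 52.49 kPa (V unchanged).
Step 2 (isobaric): W = PΔV = (52.49 kPa)(79.1 − 37.8 L) = 2168 J.
W_total = 0 + 2168 = 2168 J.

W_total ≈ 2170 J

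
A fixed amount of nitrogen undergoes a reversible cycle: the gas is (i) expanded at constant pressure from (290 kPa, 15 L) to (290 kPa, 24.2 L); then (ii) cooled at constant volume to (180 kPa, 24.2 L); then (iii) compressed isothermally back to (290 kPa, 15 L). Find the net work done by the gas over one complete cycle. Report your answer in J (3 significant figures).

Leg (i): W = PΔV = (290)(24.2 − 15) = 2668 J.
Leg (ii): W = 0.
Leg (iii): W = PᵢVᵢ ln(V_f/Vᵢ) = (4356) ln(15/24.2) = -2083 J.
W_net = 2668 − 2083 = 584.5 J.

W_net ≈ 585 J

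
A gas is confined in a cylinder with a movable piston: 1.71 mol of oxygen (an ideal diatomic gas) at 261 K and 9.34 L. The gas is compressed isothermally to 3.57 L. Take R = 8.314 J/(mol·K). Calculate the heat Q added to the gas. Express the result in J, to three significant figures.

Q ≈ -3570 J

Isothermal ⇒ ΔU = 0, so Q = W = nRT ln(V₂/V₁).
Q = (1.71)(8.314)(261) ln(3.57/9.34) = 3711 × -0.9617 = -3569 J.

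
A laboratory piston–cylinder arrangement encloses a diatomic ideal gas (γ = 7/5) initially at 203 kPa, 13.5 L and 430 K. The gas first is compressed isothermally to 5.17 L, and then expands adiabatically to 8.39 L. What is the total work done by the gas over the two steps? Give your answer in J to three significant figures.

Step 1 (isothermal): W = P₁V₁ ln(V₂/V₁) = (2740) ln(5.17/13.5) = -2630 J.
After step 1: P = 530.1 kPa, V = 5.17 L, T = 430 K.
Step 2 (adiabatic): W = (P₁V₁ − P₂V₂)/(γ−1) = (2740 − 2258)/0.4 = 1206 J.
W_total = -2630 + 1206 = -1424 J.

W_total ≈ -1420 J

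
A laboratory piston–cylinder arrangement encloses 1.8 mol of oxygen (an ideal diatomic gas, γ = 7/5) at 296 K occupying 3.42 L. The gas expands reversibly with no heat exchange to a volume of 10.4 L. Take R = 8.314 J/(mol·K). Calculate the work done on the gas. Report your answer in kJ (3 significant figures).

W ≈ -3.98 kJ

Adiabatic: TV^(γ−1) = const with γ = 7/5.
T₂ = T₁ (V₁/V₂)^(γ−1) = 296 × (3.42/10.4)^0.4 = 296 × 0.6409 = 189.7 K.
W_by = nCᵥ(T₁ − T₂) = (1.8)(20.79)(296 − 189.7) = 3977 J.
Work on gas = −W_by = -3977 J.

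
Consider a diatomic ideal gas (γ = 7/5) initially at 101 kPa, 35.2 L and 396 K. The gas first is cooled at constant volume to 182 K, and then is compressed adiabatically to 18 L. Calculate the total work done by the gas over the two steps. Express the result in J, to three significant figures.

Step 1 (isochoric): W = 0 (constant volume).
After step 1: P = 46.42 kPa (V unchanged).
Step 2 (adiabatic): W = (P₁V₁ − P₂V₂)/(γ−1) = (1634 − 2137)/0.4 = -1257 J.
W_total = 0 − 1257 = -1257 J.

W_total ≈ -1260 J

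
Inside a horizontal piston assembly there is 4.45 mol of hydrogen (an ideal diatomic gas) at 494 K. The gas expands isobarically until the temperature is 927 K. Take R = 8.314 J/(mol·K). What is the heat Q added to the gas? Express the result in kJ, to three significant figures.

Q ≈ 56.1 kJ

Isobaric: W = nRΔT = (4.45)(8.314)(433) = 16020 J.
ΔU = nCᵥΔT with Cᵥ = 5R/2: ΔU = (4.45)(20.79)(433) = 40050 J.
Q = ΔU + W = 40050 + 16020 = 56069 J.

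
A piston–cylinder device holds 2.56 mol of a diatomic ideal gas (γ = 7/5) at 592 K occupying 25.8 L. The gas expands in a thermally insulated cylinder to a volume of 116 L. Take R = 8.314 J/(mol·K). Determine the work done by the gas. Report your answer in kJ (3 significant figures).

Adiabatic: TV^(γ−1) = const with γ = 7/5.
T₂ = T₁ (V₁/V₂)^(γ−1) = 592 × (25.8/116)^0.4 = 592 × 0.5481 = 324.5 K.
W_by = nCᵥ(T₁ − T₂) = (2.56)(20.79)(592 − 324.5) = 14235 J.

W ≈ 14.2 kJ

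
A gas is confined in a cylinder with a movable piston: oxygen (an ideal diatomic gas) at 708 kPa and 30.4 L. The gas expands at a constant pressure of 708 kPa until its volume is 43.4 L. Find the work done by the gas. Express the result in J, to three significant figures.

W ≈ 9200 J

Isobaric: W = P ΔV.
W = (708 kPa)(43.4 − 30.4 L) = (708)(13) = 9204 J.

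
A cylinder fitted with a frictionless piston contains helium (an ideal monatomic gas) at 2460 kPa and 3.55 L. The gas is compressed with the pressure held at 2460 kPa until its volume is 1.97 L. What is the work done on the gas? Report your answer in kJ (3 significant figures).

W ≈ 3.89 kJ

Isobaric: W = P ΔV.
W = (2460 kPa)(1.97 − 3.55 L) = (2460)(-1.58) = -3887 J.
Work on gas = −W_by = 3887 J.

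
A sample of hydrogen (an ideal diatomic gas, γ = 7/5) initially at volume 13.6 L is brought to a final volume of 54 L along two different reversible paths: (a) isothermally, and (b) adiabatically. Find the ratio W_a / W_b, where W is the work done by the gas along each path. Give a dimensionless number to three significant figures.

Path (a) isothermal: W = P₁V₁ ln(V₂/V₁) → W_a/(P₁V₁) = 1.379.
Path (b) adiabatic: W = P₁V₁(1 − (V₁/V₂)^(γ−1))/(γ−1) → W_b/(P₁V₁) = 1.06.
W_a / W_b = 1.379 / 1.06 = 1.301.

W_a / W_b ≈ 1.30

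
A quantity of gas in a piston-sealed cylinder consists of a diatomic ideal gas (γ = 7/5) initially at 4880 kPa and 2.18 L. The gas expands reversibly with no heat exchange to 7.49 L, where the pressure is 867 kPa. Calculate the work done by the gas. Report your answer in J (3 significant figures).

W ≈ 10400 J

Adiabatic: W = (P₁V₁ − P₂V₂)/(γ − 1) with γ = 7/5.
P₁V₁ = 10638 J, P₂V₂ = 6494 J.
W = (10638 − 6494) / 0.4 = 10361 J.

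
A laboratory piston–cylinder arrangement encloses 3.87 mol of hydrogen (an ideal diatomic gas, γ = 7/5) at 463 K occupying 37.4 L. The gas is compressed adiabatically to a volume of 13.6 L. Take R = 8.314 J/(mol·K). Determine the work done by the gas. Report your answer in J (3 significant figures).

W ≈ -18600 J

Adiabatic: TV^(γ−1) = const with γ = 7/5.
T₂ = T₁ (V₁/V₂)^(γ−1) = 463 × (37.4/13.6)^0.4 = 463 × 1.499 = 693.9 K.
W_by = nCᵥ(T₁ − T₂) = (3.87)(20.79)(463 − 693.9) = -18575 J.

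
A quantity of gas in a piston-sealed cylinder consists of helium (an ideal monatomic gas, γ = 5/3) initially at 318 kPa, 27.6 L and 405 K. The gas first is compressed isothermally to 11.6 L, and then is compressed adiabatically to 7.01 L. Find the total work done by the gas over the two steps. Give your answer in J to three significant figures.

Step 1 (isothermal): W = P₁V₁ ln(V₂/V₁) = (8777) ln(11.6/27.6) = -7608 J.
After step 1: P = 756.6 kPa, V = 11.6 L, T = 405 K.
Step 2 (adiabatic): W = (P₁V₁ − P₂V₂)/(γ−1) = (8777 − 12279)/0.667 = -5253 J.
W_total = -7608 − 5253 = -12861 J.

W_total ≈ -12900 J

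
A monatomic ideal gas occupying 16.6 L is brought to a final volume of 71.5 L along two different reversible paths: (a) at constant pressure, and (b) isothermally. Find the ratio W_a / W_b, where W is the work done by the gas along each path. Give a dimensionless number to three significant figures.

W_a / W_b ≈ 2.26

Path (a) isobaric: W = P₁(V₂ − V₁) → W_a/(P₁V₁) = 3.307.
Path (b) isothermal: W = P₁V₁ ln(V₂/V₁) → W_b/(P₁V₁) = 1.46.
W_a / W_b = 3.307 / 1.46 = 2.265.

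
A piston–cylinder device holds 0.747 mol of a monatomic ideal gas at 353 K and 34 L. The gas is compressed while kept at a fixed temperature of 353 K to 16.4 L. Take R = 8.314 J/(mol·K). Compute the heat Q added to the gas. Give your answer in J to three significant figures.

Q ≈ -1600 J

Isothermal ⇒ ΔU = 0, so Q = W = nRT ln(V₂/V₁).
Q = (0.747)(8.314)(353) ln(16.4/34) = 2192 × -0.7291 = -1598 J.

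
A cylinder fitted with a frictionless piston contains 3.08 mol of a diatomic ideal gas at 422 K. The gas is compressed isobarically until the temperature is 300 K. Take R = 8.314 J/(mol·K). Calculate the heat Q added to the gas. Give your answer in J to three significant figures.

Isobaric: W = nRΔT = (3.08)(8.314)(-122) = -3124 J.
ΔU = nCᵥΔT with Cᵥ = 5R/2: ΔU = (3.08)(20.79)(-122) = -7810 J.
Q = ΔU + W = -7810 − 3124 = -10934 J.

Q ≈ -10900 J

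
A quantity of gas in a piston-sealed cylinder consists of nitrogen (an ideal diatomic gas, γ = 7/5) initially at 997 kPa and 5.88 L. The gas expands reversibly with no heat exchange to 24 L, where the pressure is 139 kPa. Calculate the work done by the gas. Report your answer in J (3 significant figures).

Adiabatic: W = (P₁V₁ − P₂V₂)/(γ − 1) with γ = 7/5.
P₁V₁ = 5862 J, P₂V₂ = 3336 J.
W = (5862 − 3336) / 0.4 = 6316 J.

W ≈ 6320 J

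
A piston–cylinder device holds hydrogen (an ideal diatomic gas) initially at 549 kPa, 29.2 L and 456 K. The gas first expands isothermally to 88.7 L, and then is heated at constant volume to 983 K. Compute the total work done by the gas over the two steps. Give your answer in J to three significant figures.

W_total ≈ 17800 J

Step 1 (isothermal): W = P₁V₁ ln(V₂/V₁) = (16031) ln(88.7/29.2) = 17812 J.
Step 2 (isochoric): W = 0 (constant volume).
W_total = 17812 + 0 = 17812 J.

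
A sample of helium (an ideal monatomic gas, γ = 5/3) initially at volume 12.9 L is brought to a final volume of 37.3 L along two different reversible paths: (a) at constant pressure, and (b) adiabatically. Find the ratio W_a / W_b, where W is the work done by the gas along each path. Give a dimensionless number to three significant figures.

Path (a) isobaric: W = P₁(V₂ − V₁) → W_a/(P₁V₁) = 1.891.
Path (b) adiabatic: W = P₁V₁(1 − (V₁/V₂)^(γ−1))/(γ−1) → W_b/(P₁V₁) = 0.7609.
W_a / W_b = 1.891 / 0.7609 = 2.486.

W_a / W_b ≈ 2.49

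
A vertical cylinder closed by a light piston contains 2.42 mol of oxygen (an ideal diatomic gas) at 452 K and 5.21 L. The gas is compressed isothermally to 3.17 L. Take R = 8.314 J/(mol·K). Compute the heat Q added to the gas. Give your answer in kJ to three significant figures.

Q ≈ -4.52 kJ

Isothermal ⇒ ΔU = 0, so Q = W = nRT ln(V₂/V₁).
Q = (2.42)(8.314)(452) ln(3.17/5.21) = 9094 × -0.4968 = -4518 J.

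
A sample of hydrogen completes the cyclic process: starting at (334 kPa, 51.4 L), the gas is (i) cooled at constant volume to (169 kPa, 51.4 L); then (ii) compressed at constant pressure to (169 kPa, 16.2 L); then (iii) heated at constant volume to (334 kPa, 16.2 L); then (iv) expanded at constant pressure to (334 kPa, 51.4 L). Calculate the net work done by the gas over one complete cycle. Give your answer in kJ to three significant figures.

Constant-volume legs do no work.
W(ii) = (169)(16.2 − 51.4) = -5949 J; W(iv) = (334)(51.4 − 16.2) = 11757 J.
W_net = -5949 + 11757 = 5808 J (the clockwise enclosed area).

W_net ≈ 5.81 kJ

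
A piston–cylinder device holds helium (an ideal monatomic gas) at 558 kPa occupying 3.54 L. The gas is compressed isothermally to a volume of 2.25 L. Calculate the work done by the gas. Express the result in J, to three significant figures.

Isothermal: W = nRT ln(V₂/V₁) = P₁V₁ ln(V₂/V₁).
P₁V₁ = (558 kPa)(3.54 L) = 1975 J.
W = 1975 × ln(2.25/3.54) = 1975 × -0.4532
W_by_gas = -895.2 J.

W ≈ -895 J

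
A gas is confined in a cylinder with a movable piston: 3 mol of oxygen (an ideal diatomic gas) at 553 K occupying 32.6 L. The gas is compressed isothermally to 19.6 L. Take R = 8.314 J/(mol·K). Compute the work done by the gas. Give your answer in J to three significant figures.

W ≈ -7020 J

Isothermal: W = nRT ln(V₂/V₁).
W = (3)(8.314)(553) × ln(19.6/32.6)
  = 13793 × -0.5088
W_by_gas = -7018 J.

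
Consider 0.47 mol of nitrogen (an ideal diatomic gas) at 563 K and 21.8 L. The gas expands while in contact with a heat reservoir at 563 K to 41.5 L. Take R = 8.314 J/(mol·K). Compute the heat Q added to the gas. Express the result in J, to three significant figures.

Q ≈ 1420 J

Isothermal ⇒ ΔU = 0, so Q = W = nRT ln(V₂/V₁).
Q = (0.47)(8.314)(563) ln(41.5/21.8) = 2200 × 0.6438 = 1416 J.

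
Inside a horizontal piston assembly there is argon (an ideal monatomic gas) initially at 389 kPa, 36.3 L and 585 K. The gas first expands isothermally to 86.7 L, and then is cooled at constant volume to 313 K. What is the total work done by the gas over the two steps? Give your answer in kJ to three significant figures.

Step 1 (isothermal): W = P₁V₁ ln(V₂/V₁) = (14121) ln(86.7/36.3) = 12294 J.
Step 2 (isochoric): W = 0 (constant volume).
W_total = 12294 + 0 = 12294 J.

W_total ≈ 12.3 kJ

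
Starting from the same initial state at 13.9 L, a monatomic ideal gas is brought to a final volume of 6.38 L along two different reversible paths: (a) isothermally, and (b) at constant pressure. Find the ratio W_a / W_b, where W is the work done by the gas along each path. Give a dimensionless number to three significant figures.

Path (a) isothermal: W = P₁V₁ ln(V₂/V₁) → W_a/(P₁V₁) = -0.7787.
Path (b) isobaric: W = P₁(V₂ − V₁) → W_b/(P₁V₁) = -0.541.
W_a / W_b = -0.7787 / -0.541 = 1.439.

W_a / W_b ≈ 1.44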